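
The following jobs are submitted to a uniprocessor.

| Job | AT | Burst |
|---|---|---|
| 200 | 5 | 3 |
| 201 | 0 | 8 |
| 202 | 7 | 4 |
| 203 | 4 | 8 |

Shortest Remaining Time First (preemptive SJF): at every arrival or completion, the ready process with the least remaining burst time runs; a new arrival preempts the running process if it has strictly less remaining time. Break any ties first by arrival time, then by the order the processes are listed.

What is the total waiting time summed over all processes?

18

Timeline: | 201 0-8 | 200 8-11 | 202 11-15 | 203 15-23 |
Completion: 200=11  201=8  202=15  203=23
Waiting = turnaround − burst: 200=3, 201=0, 202=4, 203=11
Total waiting = 3 + 0 + 4 + 11 = 18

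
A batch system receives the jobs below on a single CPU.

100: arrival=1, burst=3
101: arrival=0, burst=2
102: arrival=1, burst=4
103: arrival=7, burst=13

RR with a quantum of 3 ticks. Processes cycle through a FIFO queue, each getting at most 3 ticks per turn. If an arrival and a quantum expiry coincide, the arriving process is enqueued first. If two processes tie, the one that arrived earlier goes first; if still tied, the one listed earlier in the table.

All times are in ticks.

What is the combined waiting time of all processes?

10

Gantt: | 101 0-2 | 100 2-5 | 102 5-8 | 103 8-11 | 102 11-12 | 103 12-22 |
Completion: 100=5  101=2  102=12  103=22
Turnaround (C−A): 100=4  101=2  102=11  103=15
Waiting = turnaround − burst: 100=1, 101=0, 102=7, 103=2
Total waiting = 1 + 0 + 7 + 2 = 10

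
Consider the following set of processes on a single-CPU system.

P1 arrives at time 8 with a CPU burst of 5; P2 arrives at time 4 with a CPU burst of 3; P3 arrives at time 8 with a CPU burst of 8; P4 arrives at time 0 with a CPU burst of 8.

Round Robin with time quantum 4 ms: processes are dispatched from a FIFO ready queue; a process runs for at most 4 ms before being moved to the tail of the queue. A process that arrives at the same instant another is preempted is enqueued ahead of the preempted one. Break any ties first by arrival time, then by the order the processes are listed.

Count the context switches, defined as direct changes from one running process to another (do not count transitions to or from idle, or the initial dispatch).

Schedule: | P4 0-4 | P2 4-7 | P4 7-11 | P1 11-15 | P3 15-19 | P1 19-20 | P3 20-24 |
Completion: P1=20  P2=7  P3=24  P4=11
Turnaround (C−A): P1=12  P2=3  P3=16  P4=11

6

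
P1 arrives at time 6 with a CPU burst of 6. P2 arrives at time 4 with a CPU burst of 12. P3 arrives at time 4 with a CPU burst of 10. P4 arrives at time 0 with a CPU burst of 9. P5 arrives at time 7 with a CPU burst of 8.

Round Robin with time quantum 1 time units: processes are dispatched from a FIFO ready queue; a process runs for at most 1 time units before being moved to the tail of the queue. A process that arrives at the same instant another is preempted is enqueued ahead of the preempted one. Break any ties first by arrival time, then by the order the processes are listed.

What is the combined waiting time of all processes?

Schedule: | P4 0-4 | P2 4-5 | P3 5-6 | P4 6-7 | P2 7-8 | P1 8-9 | P3 9-10 | P5 10-11 | P4 11-12 | P2 12-13 | P1 13-14 | P3 14-15 | P5 15-16 | P4 16-17 | P2 17-18 | P1 18-19 | P3 19-20 | P5 20-21 | P4 21-22 | P2 22-23 | P1 23-24 | P3 24-25 | P5 25-26 | P4 26-27 | P2 27-28 | P1 28-29 | P3 29-30 | P5 30-31 | P2 31-32 | P1 32-33 | P3 33-34 | P5 34-35 | P2 35-36 | P3 36-37 | P5 37-38 | P2 38-39 | P3 39-40 | P5 40-41 | P2 41-42 | P3 42-43 | P2 43-45 |
Completion: P1=33  P2=45  P3=43  P4=27  P5=41
Turnaround (C−A): P1=27  P2=41  P3=39  P4=27  P5=34
Waiting = turnaround − burst: P1=21, P2=29, P3=29, P4=18, P5=26
Total waiting = 21 + 29 + 29 + 18 + 26 = 123

123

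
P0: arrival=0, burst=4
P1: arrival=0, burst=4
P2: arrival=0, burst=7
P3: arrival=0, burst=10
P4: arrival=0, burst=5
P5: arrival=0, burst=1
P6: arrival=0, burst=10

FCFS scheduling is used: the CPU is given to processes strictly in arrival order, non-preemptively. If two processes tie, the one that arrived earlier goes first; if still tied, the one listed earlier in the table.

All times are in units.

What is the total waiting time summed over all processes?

113

Gantt: | P0 0-4 | P1 4-8 | P2 8-15 | P3 15-25 | P4 25-30 | P5 30-31 | P6 31-41 |
Completion: P0=4  P1=8  P2=15  P3=25  P4=30  P5=31  P6=41
Waiting = turnaround − burst: P0=0, P1=4, P2=8, P3=15, P4=25, P5=30, P6=31
Total waiting = 0 + 4 + 8 + 15 + 25 + 30 + 31 = 113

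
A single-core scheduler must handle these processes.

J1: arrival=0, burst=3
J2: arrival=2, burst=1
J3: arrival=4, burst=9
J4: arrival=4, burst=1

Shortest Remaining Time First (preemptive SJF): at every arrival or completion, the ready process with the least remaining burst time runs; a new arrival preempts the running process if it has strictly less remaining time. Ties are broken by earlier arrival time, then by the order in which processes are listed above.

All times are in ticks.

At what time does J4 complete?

Timeline: | J1 0-3 | J2 3-4 | J4 4-5 | J3 5-14 |
Completion: J1=3  J2=4  J3=14  J4=5
Turnaround (C−A): J1=3  J2=2  J3=10  J4=1

5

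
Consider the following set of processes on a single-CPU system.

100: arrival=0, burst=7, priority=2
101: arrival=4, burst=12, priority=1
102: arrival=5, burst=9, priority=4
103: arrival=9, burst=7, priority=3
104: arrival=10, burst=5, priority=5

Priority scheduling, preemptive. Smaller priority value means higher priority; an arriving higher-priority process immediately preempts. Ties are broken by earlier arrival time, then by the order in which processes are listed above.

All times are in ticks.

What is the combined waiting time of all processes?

68

Gantt: | 100 0-4 | 101 4-16 | 100 16-19 | 103 19-26 | 102 26-35 | 104 35-40 |
Completion: 100=19  101=16  102=35  103=26  104=40
Waiting = turnaround − burst: 100=12, 101=0, 102=21, 103=10, 104=25
Total waiting = 12 + 0 + 21 + 10 + 25 = 68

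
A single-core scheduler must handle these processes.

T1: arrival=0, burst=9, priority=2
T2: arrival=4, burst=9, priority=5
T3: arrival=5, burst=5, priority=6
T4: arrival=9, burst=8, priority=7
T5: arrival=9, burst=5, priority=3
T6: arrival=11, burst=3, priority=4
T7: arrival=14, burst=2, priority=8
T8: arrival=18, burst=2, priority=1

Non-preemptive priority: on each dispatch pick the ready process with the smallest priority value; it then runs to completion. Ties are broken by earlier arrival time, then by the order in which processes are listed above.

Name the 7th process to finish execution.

T4

Schedule: | T1 0-9 | T5 9-14 | T6 14-17 | T2 17-26 | T8 26-28 | T3 28-33 | T4 33-41 | T7 41-43 |
Completion: T1=9  T2=26  T3=33  T4=41  T5=14  T6=17  T7=43  T8=28
Turnaround (C−A): T1=9  T2=22  T3=28  T4=32  T5=5  T6=6  T7=29  T8=10
Finish order: T1 → T5 → T6 → T2 → T8 → T3 → T4 → T7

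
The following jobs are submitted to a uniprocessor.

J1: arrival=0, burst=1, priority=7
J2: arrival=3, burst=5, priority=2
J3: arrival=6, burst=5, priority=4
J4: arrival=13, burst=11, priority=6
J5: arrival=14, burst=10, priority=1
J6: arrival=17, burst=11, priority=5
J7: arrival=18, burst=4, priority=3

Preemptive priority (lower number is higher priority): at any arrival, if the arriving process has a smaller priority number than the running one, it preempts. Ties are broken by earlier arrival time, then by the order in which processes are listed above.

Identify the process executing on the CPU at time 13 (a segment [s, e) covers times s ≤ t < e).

J4

Gantt: | J1 0-1 | idle 1-3 | J2 3-8 | J3 8-13 | J4 13-14 | J5 14-24 | J7 24-28 | J6 28-39 | J4 39-49 |
Completion: J1=1  J2=8  J3=13  J4=49  J5=24  J6=39  J7=28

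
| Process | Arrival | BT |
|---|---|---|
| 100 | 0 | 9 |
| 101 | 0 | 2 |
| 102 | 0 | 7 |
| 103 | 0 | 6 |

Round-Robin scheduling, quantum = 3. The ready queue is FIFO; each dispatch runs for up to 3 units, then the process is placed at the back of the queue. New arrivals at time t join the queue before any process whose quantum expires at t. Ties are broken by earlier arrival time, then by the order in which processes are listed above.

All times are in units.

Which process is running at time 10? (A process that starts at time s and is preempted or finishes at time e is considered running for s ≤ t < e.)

Gantt: | 100 0-3 | 101 3-5 | 102 5-8 | 103 8-11 | 100 11-14 | 102 14-17 | 103 17-20 | 100 20-23 | 102 23-24 |
Completion: 100=23  101=5  102=24  103=20
Turnaround (C−A): 100=23  101=5  102=24  103=20

103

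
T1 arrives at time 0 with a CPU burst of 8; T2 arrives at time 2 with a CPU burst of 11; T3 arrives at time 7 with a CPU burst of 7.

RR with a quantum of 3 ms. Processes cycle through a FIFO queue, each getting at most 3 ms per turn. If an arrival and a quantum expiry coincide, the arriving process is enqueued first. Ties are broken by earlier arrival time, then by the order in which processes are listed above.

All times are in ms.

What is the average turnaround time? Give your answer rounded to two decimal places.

19.67

Gantt: | T1 0-3 | T2 3-6 | T1 6-9 | T2 9-12 | T3 12-15 | T1 15-17 | T2 17-20 | T3 20-23 | T2 23-25 | T3 25-26 |
Completion: T1=17  T2=25  T3=26
Turnaround (C−A): T1=17  T2=23  T3=19
Turnaround times: T1=17, T2=23, T3=19
Average turnaround = (17+23+19) / 3 = 59/3 = 19.67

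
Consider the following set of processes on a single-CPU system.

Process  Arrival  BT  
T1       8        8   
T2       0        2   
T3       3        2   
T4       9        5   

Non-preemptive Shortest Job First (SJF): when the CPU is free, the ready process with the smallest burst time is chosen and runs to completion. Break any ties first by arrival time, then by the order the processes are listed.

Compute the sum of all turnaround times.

Schedule: | T2 0-2 | idle 2-3 | T3 3-5 | idle 5-8 | T1 8-16 | T4 16-21 |
Completion: T1=16  T2=2  T3=5  T4=21
Turnaround = completion − arrival: T1=8, T2=2, T3=2, T4=12
Total turnaround = 8 + 2 + 2 + 12 = 24

24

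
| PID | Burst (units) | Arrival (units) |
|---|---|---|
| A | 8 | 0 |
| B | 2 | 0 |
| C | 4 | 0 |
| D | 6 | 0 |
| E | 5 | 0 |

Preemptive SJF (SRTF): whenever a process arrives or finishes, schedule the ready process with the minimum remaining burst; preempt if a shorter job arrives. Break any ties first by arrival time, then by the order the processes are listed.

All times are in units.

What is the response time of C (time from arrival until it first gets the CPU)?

2

Timeline: | B 0-2 | C 2-6 | E 6-11 | D 11-17 | A 17-25 |
Completion: A=25  B=2  C=6  D=17  E=11
Turnaround (C−A): A=25  B=2  C=6  D=17  E=11
Response(C) = first start − arrival = 2 − 0 = 2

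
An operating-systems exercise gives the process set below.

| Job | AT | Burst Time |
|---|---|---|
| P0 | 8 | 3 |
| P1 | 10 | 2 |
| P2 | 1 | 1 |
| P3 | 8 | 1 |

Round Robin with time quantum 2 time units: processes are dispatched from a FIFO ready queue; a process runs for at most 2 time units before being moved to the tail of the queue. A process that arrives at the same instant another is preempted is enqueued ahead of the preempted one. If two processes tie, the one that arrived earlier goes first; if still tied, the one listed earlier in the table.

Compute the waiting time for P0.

Timeline: | idle 0-1 | P2 1-2 | idle 2-8 | P0 8-10 | P3 10-11 | P1 11-13 | P0 13-14 |
Completion: P0=14  P1=13  P2=2  P3=11
Turnaround (C−A): P0=6  P1=3  P2=1  P3=3
Waiting(P0) = turnaround − burst = 6 − 3 = 3

3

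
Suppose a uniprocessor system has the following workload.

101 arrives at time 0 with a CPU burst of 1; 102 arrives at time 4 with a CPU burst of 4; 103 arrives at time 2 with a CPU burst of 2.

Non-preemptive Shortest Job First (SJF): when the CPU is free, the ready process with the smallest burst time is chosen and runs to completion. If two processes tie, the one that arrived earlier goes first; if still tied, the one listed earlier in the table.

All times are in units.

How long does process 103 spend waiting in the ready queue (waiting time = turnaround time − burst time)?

Schedule: | 101 0-1 | idle 1-2 | 103 2-4 | 102 4-8 |
Completion: 101=1  102=8  103=4
Waiting(103) = turnaround − burst = 2 − 2 = 0

0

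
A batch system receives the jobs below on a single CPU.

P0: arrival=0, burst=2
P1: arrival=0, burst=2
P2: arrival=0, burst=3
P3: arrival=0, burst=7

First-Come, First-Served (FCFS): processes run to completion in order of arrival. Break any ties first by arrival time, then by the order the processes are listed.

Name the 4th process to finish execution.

P3

Gantt: | P0 0-2 | P1 2-4 | P2 4-7 | P3 7-14 |
Completion: P0=2  P1=4  P2=7  P3=14
Finish order: P0 → P1 → P2 → P3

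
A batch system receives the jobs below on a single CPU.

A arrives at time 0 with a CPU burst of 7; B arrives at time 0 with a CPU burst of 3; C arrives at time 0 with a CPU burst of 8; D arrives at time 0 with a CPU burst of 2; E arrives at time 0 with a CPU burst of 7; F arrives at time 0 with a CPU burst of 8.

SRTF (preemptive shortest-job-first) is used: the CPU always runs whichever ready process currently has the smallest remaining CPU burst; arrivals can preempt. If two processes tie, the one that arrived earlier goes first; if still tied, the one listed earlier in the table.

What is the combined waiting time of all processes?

65

Schedule: | D 0-2 | B 2-5 | A 5-12 | E 12-19 | C 19-27 | F 27-35 |
Completion: A=12  B=5  C=27  D=2  E=19  F=35
Turnaround (C−A): A=12  B=5  C=27  D=2  E=19  F=35
Waiting = turnaround − burst: A=5, B=2, C=19, D=0, E=12, F=27
Total waiting = 5 + 2 + 19 + 0 + 12 + 27 = 65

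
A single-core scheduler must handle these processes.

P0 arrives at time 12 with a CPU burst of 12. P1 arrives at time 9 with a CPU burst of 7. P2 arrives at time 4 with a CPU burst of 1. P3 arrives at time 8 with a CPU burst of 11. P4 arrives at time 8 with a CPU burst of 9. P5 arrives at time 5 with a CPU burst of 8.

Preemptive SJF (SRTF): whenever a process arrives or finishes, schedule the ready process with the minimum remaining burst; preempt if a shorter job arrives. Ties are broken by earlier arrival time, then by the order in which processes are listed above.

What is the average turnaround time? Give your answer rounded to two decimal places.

Timeline: | idle 0-4 | P2 4-5 | P5 5-13 | P1 13-20 | P4 20-29 | P3 29-40 | P0 40-52 |
Completion: P0=52  P1=20  P2=5  P3=40  P4=29  P5=13
Turnaround (C−A): P0=40  P1=11  P2=1  P3=32  P4=21  P5=8
Turnaround times: P0=40, P1=11, P2=1, P3=32, P4=21, P5=8
Average turnaround = (40+11+1+32+21+8) / 6 = 113/6 = 18.83

18.83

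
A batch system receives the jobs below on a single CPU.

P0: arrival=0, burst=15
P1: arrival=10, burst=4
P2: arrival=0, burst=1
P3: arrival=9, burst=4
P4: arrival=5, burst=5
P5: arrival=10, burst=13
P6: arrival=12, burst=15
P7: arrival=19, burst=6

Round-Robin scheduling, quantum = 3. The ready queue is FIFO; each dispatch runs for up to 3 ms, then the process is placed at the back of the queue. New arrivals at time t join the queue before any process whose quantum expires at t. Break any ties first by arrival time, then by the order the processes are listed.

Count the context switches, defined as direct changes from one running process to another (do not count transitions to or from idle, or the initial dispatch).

23

Schedule: | P0 0-3 | P2 3-4 | P0 4-7 | P4 7-10 | P0 10-13 | P3 13-16 | P1 16-19 | P5 19-22 | P4 22-24 | P6 24-27 | P0 27-30 | P3 30-31 | P7 31-34 | P1 34-35 | P5 35-38 | P6 38-41 | P0 41-44 | P7 44-47 | P5 47-50 | P6 50-53 | P5 53-56 | P6 56-59 | P5 59-60 | P6 60-63 |
Completion: P0=44  P1=35  P2=4  P3=31  P4=24  P5=60  P6=63  P7=47
Turnaround (C−A): P0=44  P1=25  P2=4  P3=22  P4=19  P5=50  P6=51  P7=28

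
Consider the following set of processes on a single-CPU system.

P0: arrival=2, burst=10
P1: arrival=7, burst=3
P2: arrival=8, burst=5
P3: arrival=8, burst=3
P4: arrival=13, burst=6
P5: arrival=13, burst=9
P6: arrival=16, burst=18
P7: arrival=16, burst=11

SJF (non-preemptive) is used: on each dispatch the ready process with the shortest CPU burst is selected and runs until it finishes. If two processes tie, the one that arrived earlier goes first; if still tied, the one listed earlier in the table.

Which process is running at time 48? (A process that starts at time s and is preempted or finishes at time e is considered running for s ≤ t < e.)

P7

Schedule: | idle 0-2 | P0 2-12 | P1 12-15 | P3 15-18 | P2 18-23 | P4 23-29 | P5 29-38 | P7 38-49 | P6 49-67 |
Completion: P0=12  P1=15  P2=23  P3=18  P4=29  P5=38  P6=67  P7=49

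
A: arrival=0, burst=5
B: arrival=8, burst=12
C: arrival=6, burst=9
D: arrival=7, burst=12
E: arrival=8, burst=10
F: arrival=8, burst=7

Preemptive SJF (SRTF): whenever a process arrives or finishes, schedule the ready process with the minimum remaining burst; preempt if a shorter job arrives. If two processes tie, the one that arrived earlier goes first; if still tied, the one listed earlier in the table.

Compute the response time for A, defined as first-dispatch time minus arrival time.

0

Gantt: | A 0-5 | idle 5-6 | C 6-15 | F 15-22 | E 22-32 | D 32-44 | B 44-56 |
Completion: A=5  B=56  C=15  D=44  E=32  F=22
Response(A) = first start − arrival = 0 − 0 = 0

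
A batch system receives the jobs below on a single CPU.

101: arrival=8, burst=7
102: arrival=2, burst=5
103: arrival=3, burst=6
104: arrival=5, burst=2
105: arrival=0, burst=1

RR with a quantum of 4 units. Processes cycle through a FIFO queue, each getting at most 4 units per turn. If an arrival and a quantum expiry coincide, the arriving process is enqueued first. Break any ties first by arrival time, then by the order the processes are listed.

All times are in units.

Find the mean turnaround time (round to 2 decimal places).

9.80

Schedule: | 105 0-1 | idle 1-2 | 102 2-6 | 103 6-10 | 104 10-12 | 102 12-13 | 101 13-17 | 103 17-19 | 101 19-22 |
Completion: 101=22  102=13  103=19  104=12  105=1
Turnaround times: 101=14, 102=11, 103=16, 104=7, 105=1
Average turnaround = (14+11+16+7+1) / 5 = 49/5 = 9.80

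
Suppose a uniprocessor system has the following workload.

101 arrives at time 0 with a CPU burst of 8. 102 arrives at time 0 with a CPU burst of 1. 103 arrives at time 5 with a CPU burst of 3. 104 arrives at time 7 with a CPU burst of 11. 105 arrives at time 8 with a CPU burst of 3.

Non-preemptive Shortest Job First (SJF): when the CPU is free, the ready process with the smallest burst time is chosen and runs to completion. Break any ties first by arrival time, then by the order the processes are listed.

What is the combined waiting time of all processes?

Schedule: | 102 0-1 | 101 1-9 | 103 9-12 | 105 12-15 | 104 15-26 |
Completion: 101=9  102=1  103=12  104=26  105=15
Turnaround (C−A): 101=9  102=1  103=7  104=19  105=7
Waiting = turnaround − burst: 101=1, 102=0, 103=4, 104=8, 105=4
Total waiting = 1 + 0 + 4 + 8 + 4 = 17

17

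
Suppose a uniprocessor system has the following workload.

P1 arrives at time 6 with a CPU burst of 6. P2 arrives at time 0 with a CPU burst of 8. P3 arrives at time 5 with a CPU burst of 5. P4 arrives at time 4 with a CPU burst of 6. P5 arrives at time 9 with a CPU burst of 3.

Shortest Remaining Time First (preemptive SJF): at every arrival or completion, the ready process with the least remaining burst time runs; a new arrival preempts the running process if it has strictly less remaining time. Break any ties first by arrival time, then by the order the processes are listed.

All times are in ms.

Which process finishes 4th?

P4

Gantt: | P2 0-8 | P3 8-9 | P5 9-12 | P3 12-16 | P4 16-22 | P1 22-28 |
Completion: P1=28  P2=8  P3=16  P4=22  P5=12
Turnaround (C−A): P1=22  P2=8  P3=11  P4=18  P5=3
Finish order: P2 → P5 → P3 → P4 → P1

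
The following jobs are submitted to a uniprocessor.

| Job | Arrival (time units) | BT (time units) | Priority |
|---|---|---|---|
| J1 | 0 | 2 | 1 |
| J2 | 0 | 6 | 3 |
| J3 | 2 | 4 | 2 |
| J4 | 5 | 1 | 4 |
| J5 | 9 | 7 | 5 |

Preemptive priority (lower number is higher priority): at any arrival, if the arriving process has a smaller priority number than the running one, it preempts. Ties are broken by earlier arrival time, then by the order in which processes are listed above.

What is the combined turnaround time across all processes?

Schedule: | J1 0-2 | J3 2-6 | J2 6-12 | J4 12-13 | J5 13-20 |
Completion: J1=2  J2=12  J3=6  J4=13  J5=20
Turnaround (C−A): J1=2  J2=12  J3=4  J4=8  J5=11
Turnaround = completion − arrival: J1=2, J2=12, J3=4, J4=8, J5=11
Total turnaround = 2 + 12 + 4 + 8 + 11 = 37

37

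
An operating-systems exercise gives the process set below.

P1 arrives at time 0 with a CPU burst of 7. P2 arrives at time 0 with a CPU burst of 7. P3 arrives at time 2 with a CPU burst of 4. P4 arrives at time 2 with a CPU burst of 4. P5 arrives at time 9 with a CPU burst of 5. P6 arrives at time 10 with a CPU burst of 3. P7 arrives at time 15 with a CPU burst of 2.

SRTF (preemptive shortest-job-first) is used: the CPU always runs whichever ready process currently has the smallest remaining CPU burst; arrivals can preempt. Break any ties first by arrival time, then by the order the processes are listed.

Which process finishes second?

P4

Gantt: | P1 0-2 | P3 2-6 | P4 6-10 | P6 10-13 | P1 13-15 | P7 15-17 | P1 17-20 | P5 20-25 | P2 25-32 |
Completion: P1=20  P2=32  P3=6  P4=10  P5=25  P6=13  P7=17
Turnaround (C−A): P1=20  P2=32  P3=4  P4=8  P5=16  P6=3  P7=2
Finish order: P3 → P4 → P6 → P7 → P1 → P5 → P2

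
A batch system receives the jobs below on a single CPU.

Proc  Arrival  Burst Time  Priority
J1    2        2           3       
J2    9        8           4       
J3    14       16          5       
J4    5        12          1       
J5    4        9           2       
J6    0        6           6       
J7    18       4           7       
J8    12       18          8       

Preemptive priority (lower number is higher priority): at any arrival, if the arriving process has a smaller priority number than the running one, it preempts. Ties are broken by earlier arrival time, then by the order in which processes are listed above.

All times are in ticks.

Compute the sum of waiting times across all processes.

Gantt: | J6 0-2 | J1 2-4 | J5 4-5 | J4 5-17 | J5 17-25 | J2 25-33 | J3 33-49 | J6 49-53 | J7 53-57 | J8 57-75 |
Completion: J1=4  J2=33  J3=49  J4=17  J5=25  J6=53  J7=57  J8=75
Waiting = turnaround − burst: J1=0, J2=16, J3=19, J4=0, J5=12, J6=47, J7=35, J8=45
Total waiting = 0 + 16 + 19 + 0 + 12 + 47 + 35 + 45 = 174

174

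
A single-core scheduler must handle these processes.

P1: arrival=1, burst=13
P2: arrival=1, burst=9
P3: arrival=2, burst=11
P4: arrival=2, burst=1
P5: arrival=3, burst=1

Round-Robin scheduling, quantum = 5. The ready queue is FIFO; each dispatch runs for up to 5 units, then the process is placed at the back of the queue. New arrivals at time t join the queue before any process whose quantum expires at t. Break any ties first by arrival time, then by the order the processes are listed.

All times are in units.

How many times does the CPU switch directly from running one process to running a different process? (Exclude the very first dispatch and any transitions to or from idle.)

Timeline: | idle 0-1 | P1 1-6 | P2 6-11 | P3 11-16 | P4 16-17 | P5 17-18 | P1 18-23 | P2 23-27 | P3 27-32 | P1 32-35 | P3 35-36 |
Completion: P1=35  P2=27  P3=36  P4=17  P5=18

9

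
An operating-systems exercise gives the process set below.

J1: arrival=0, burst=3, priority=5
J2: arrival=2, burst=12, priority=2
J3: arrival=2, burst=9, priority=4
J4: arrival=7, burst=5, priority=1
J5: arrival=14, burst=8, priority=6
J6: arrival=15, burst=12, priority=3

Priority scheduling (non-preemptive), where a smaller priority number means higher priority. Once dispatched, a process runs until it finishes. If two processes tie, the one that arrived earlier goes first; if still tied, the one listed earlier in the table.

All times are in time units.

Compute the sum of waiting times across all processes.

71

Timeline: | J1 0-3 | J2 3-15 | J4 15-20 | J6 20-32 | J3 32-41 | J5 41-49 |
Completion: J1=3  J2=15  J3=41  J4=20  J5=49  J6=32
Waiting = turnaround − burst: J1=0, J2=1, J3=30, J4=8, J5=27, J6=5
Total waiting = 0 + 1 + 30 + 8 + 27 + 5 = 71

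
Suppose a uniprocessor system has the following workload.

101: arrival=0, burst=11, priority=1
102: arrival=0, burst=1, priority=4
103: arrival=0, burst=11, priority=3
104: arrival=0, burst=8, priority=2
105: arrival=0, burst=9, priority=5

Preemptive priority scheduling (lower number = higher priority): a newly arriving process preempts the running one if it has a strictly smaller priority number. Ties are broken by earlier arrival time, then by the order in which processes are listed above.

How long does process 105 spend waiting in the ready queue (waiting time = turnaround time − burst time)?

31

Schedule: | 101 0-11 | 104 11-19 | 103 19-30 | 102 30-31 | 105 31-40 |
Completion: 101=11  102=31  103=30  104=19  105=40
Waiting(105) = turnaround − burst = 40 − 9 = 31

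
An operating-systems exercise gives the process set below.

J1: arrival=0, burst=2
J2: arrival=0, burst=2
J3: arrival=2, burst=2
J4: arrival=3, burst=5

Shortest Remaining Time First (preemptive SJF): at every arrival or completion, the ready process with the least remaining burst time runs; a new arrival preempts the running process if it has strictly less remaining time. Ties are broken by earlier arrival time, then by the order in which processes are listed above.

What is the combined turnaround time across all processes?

18

Gantt: | J1 0-2 | J2 2-4 | J3 4-6 | J4 6-11 |
Completion: J1=2  J2=4  J3=6  J4=11
Turnaround = completion − arrival: J1=2, J2=4, J3=4, J4=8
Total turnaround = 2 + 4 + 4 + 8 = 18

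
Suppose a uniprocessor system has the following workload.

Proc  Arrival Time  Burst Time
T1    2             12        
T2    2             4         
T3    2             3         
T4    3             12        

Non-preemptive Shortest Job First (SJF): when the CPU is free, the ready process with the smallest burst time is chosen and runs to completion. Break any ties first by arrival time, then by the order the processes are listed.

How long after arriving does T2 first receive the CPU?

3

Gantt: | idle 0-2 | T3 2-5 | T2 5-9 | T1 9-21 | T4 21-33 |
Completion: T1=21  T2=9  T3=5  T4=33
Turnaround (C−A): T1=19  T2=7  T3=3  T4=30
Response(T2) = first start − arrival = 5 − 2 = 3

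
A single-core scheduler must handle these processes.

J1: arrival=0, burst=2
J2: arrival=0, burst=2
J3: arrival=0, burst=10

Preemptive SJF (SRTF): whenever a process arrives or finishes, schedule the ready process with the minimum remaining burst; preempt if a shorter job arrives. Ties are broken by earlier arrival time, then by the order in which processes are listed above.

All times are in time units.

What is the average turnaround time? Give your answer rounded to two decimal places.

Schedule: | J1 0-2 | J2 2-4 | J3 4-14 |
Completion: J1=2  J2=4  J3=14
Turnaround times: J1=2, J2=4, J3=14
Average turnaround = (2+4+14) / 3 = 20/3 = 6.67

6.67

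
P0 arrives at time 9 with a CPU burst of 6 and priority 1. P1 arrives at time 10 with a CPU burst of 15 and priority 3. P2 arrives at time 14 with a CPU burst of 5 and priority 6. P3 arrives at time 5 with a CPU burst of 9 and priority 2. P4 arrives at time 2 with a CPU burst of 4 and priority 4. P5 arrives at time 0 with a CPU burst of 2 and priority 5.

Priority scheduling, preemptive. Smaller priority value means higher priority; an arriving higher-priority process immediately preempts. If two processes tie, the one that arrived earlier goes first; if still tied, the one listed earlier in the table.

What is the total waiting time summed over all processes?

Timeline: | P5 0-2 | P4 2-5 | P3 5-9 | P0 9-15 | P3 15-20 | P1 20-35 | P4 35-36 | P2 36-41 |
Completion: P0=15  P1=35  P2=41  P3=20  P4=36  P5=2
Turnaround (C−A): P0=6  P1=25  P2=27  P3=15  P4=34  P5=2
Waiting = turnaround − burst: P0=0, P1=10, P2=22, P3=6, P4=30, P5=0
Total waiting = 0 + 10 + 22 + 6 + 30 + 0 = 68

68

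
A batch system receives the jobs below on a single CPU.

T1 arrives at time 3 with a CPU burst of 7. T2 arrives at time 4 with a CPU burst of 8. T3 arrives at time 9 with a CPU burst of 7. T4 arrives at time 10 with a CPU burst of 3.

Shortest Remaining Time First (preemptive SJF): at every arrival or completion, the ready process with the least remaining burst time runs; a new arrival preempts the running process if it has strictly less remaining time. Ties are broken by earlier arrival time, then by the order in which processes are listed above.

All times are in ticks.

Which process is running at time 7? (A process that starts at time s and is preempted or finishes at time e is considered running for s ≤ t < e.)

T1

Schedule: | idle 0-3 | T1 3-10 | T4 10-13 | T3 13-20 | T2 20-28 |
Completion: T1=10  T2=28  T3=20  T4=13
Turnaround (C−A): T1=7  T2=24  T3=11  T4=3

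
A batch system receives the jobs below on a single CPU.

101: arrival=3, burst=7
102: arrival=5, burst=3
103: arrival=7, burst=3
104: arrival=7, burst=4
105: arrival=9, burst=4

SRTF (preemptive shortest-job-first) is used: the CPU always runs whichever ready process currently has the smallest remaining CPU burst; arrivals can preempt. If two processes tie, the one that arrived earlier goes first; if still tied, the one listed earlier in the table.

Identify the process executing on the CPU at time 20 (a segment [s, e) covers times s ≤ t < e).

101

Timeline: | idle 0-3 | 101 3-5 | 102 5-8 | 103 8-11 | 104 11-15 | 105 15-19 | 101 19-24 |
Completion: 101=24  102=8  103=11  104=15  105=19
Turnaround (C−A): 101=21  102=3  103=4  104=8  105=10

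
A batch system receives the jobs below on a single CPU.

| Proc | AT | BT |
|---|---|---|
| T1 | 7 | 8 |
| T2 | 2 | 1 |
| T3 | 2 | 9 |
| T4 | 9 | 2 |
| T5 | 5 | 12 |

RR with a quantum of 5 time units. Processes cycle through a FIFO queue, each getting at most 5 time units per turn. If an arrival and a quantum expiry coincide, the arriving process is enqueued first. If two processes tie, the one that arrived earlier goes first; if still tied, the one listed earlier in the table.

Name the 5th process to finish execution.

T5

Timeline: | idle 0-2 | T2 2-3 | T3 3-8 | T5 8-13 | T1 13-18 | T3 18-22 | T4 22-24 | T5 24-29 | T1 29-32 | T5 32-34 |
Completion: T1=32  T2=3  T3=22  T4=24  T5=34
Turnaround (C−A): T1=25  T2=1  T3=20  T4=15  T5=29
Finish order: T2 → T3 → T4 → T1 → T5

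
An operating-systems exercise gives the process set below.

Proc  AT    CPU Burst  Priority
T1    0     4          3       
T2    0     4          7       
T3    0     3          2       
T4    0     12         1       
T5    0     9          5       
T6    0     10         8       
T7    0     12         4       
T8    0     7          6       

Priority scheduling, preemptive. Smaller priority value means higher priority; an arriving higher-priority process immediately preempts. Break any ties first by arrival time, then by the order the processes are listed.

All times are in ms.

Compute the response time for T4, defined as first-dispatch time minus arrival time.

Schedule: | T4 0-12 | T3 12-15 | T1 15-19 | T7 19-31 | T5 31-40 | T8 40-47 | T2 47-51 | T6 51-61 |
Completion: T1=19  T2=51  T3=15  T4=12  T5=40  T6=61  T7=31  T8=47
Response(T4) = first start − arrival = 0 − 0 = 0

0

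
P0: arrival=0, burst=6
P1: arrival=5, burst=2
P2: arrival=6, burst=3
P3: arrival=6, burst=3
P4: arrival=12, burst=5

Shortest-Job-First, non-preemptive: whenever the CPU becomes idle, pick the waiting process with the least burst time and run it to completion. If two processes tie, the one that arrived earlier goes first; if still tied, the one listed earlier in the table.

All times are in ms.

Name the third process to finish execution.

P2

Schedule: | P0 0-6 | P1 6-8 | P2 8-11 | P3 11-14 | P4 14-19 |
Completion: P0=6  P1=8  P2=11  P3=14  P4=19
Turnaround (C−A): P0=6  P1=3  P2=5  P3=8  P4=7
Finish order: P0 → P1 → P2 → P3 → P4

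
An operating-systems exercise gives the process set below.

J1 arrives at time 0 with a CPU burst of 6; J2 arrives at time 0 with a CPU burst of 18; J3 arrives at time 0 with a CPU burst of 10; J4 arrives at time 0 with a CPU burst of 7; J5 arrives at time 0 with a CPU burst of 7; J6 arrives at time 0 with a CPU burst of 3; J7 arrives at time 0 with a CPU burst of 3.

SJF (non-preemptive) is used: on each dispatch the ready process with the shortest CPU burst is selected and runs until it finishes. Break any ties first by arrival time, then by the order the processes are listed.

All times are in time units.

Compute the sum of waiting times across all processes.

Schedule: | J6 0-3 | J7 3-6 | J1 6-12 | J4 12-19 | J5 19-26 | J3 26-36 | J2 36-54 |
Completion: J1=12  J2=54  J3=36  J4=19  J5=26  J6=3  J7=6
Turnaround (C−A): J1=12  J2=54  J3=36  J4=19  J5=26  J6=3  J7=6
Waiting = turnaround − burst: J1=6, J2=36, J3=26, J4=12, J5=19, J6=0, J7=3
Total waiting = 6 + 36 + 26 + 12 + 19 + 0 + 3 = 102

102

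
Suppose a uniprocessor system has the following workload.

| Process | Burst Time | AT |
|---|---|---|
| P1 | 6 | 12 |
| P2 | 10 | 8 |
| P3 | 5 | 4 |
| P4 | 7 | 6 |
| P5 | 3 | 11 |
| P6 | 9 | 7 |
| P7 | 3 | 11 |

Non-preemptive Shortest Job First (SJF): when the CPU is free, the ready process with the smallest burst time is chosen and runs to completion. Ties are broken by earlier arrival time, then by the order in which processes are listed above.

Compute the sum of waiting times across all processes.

Gantt: | idle 0-4 | P3 4-9 | P4 9-16 | P5 16-19 | P7 19-22 | P1 22-28 | P6 28-37 | P2 37-47 |
Completion: P1=28  P2=47  P3=9  P4=16  P5=19  P6=37  P7=22
Turnaround (C−A): P1=16  P2=39  P3=5  P4=10  P5=8  P6=30  P7=11
Waiting = turnaround − burst: P1=10, P2=29, P3=0, P4=3, P5=5, P6=21, P7=8
Total waiting = 10 + 29 + 0 + 3 + 5 + 21 + 8 = 76

76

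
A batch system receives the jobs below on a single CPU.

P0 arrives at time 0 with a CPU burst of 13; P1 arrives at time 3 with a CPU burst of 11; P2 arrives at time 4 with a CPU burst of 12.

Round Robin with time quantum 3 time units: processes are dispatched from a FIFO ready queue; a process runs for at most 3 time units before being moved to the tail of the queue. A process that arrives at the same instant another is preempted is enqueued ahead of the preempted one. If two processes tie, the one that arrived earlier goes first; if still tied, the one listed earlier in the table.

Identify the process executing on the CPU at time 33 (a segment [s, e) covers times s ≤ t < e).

Timeline: | P0 0-3 | P1 3-6 | P0 6-9 | P2 9-12 | P1 12-15 | P0 15-18 | P2 18-21 | P1 21-24 | P0 24-27 | P2 27-30 | P1 30-32 | P0 32-33 | P2 33-36 |
Completion: P0=33  P1=32  P2=36

P2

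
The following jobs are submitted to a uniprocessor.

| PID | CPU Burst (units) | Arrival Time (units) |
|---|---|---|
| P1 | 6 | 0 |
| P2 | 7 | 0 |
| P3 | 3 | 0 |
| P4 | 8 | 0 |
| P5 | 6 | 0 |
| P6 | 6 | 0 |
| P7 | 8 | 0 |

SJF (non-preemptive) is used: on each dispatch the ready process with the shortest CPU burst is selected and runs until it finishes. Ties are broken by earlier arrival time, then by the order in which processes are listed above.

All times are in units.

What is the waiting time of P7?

Timeline: | P3 0-3 | P1 3-9 | P5 9-15 | P6 15-21 | P2 21-28 | P4 28-36 | P7 36-44 |
Completion: P1=9  P2=28  P3=3  P4=36  P5=15  P6=21  P7=44
Turnaround (C−A): P1=9  P2=28  P3=3  P4=36  P5=15  P6=21  P7=44
Waiting(P7) = turnaround − burst = 44 − 8 = 36

36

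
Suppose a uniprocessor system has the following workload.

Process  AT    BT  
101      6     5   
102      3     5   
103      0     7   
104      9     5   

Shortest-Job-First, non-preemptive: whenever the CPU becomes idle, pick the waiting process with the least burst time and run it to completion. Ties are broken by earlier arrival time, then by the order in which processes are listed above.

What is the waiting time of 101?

Schedule: | 103 0-7 | 102 7-12 | 101 12-17 | 104 17-22 |
Completion: 101=17  102=12  103=7  104=22
Waiting(101) = turnaround − burst = 11 − 5 = 6

6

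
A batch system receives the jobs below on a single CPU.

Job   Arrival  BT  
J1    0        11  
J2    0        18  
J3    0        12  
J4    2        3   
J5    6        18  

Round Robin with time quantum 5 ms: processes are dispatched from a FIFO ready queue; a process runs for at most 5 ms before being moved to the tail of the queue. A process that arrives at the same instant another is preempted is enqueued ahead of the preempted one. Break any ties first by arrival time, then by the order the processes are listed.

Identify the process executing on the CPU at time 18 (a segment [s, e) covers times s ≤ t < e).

J1

Schedule: | J1 0-5 | J2 5-10 | J3 10-15 | J4 15-18 | J1 18-23 | J5 23-28 | J2 28-33 | J3 33-38 | J1 38-39 | J5 39-44 | J2 44-49 | J3 49-51 | J5 51-56 | J2 56-59 | J5 59-62 |
Completion: J1=39  J2=59  J3=51  J4=18  J5=62
Turnaround (C−A): J1=39  J2=59  J3=51  J4=16  J5=56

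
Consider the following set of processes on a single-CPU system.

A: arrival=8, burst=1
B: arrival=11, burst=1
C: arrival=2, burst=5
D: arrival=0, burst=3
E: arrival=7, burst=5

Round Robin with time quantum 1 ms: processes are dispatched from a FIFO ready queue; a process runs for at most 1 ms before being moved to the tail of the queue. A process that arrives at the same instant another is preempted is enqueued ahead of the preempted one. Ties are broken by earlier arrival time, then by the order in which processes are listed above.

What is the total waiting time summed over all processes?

7

Timeline: | D 0-2 | C 2-3 | D 3-4 | C 4-7 | E 7-8 | C 8-9 | A 9-10 | E 10-11 | B 11-12 | E 12-15 |
Completion: A=10  B=12  C=9  D=4  E=15
Turnaround (C−A): A=2  B=1  C=7  D=4  E=8
Waiting = turnaround − burst: A=1, B=0, C=2, D=1, E=3
Total waiting = 1 + 0 + 2 + 1 + 3 = 7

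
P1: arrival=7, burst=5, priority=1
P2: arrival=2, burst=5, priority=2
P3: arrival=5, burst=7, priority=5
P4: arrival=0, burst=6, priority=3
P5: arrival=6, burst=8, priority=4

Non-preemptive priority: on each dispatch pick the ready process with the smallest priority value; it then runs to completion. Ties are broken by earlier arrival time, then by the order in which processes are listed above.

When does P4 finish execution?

Timeline: | P4 0-6 | P2 6-11 | P1 11-16 | P5 16-24 | P3 24-31 |
Completion: P1=16  P2=11  P3=31  P4=6  P5=24
Turnaround (C−A): P1=9  P2=9  P3=26  P4=6  P5=18

6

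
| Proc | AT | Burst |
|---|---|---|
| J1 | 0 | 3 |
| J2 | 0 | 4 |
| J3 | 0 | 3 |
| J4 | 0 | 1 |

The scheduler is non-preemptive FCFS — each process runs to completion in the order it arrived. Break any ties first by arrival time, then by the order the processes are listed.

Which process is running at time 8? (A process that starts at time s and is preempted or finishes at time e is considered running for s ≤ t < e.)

Schedule: | J1 0-3 | J2 3-7 | J3 7-10 | J4 10-11 |
Completion: J1=3  J2=7  J3=10  J4=11
Turnaround (C−A): J1=3  J2=7  J3=10  J4=11

J3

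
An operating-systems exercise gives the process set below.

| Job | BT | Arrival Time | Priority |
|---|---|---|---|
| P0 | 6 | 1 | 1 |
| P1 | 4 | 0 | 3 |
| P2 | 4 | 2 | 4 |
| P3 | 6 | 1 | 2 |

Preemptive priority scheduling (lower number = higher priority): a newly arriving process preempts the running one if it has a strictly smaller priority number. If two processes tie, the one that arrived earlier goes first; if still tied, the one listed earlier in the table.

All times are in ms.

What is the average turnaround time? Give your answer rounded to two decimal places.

Gantt: | P1 0-1 | P0 1-7 | P3 7-13 | P1 13-16 | P2 16-20 |
Completion: P0=7  P1=16  P2=20  P3=13
Turnaround times: P0=6, P1=16, P2=18, P3=12
Average turnaround = (6+16+18+12) / 4 = 52/4 = 13.00

13.00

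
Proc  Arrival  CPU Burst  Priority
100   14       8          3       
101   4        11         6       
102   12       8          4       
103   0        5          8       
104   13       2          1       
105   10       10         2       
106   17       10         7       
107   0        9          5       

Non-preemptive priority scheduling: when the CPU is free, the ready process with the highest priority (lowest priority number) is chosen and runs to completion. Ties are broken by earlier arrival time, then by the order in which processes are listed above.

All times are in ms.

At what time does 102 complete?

48

Schedule: | 107 0-9 | 101 9-20 | 104 20-22 | 105 22-32 | 100 32-40 | 102 40-48 | 106 48-58 | 103 58-63 |
Completion: 100=40  101=20  102=48  103=63  104=22  105=32  106=58  107=9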